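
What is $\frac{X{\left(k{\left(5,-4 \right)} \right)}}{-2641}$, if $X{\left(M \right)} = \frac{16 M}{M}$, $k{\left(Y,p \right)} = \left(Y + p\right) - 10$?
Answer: $- \frac{16}{2641} \approx -0.0060583$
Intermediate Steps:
$k{\left(Y,p \right)} = -10 + Y + p$
$X{\left(M \right)} = 16$
$\frac{X{\left(k{\left(5,-4 \right)} \right)}}{-2641} = \frac{16}{-2641} = 16 \left(- \frac{1}{2641}\right) = - \frac{16}{2641}$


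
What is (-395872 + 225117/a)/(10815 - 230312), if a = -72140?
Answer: 28558431197/15834513580 ≈ 1.8036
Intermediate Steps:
(-395872 + 225117/a)/(10815 - 230312) = (-395872 + 225117/(-72140))/(10815 - 230312) = (-395872 + 225117*(-1/72140))/(-219497) = (-395872 - 225117/72140)*(-1/219497) = -28558431197/72140*(-1/219497) = 28558431197/15834513580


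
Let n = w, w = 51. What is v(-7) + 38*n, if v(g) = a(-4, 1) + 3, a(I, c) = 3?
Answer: 1944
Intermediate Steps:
n = 51
v(g) = 6 (v(g) = 3 + 3 = 6)
v(-7) + 38*n = 6 + 38*51 = 6 + 1938 = 1944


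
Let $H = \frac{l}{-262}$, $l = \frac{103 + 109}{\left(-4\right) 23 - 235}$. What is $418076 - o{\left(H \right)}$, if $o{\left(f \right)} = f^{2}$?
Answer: $\frac{767173042482008}{1835008569} \approx 4.1808 \cdot 10^{5}$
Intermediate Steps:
$l = - \frac{212}{327}$ ($l = \frac{212}{-92 - 235} = \frac{212}{-327} = 212 \left(- \frac{1}{327}\right) = - \frac{212}{327} \approx -0.64832$)
$H = \frac{106}{42837}$ ($H = - \frac{212}{327 \left(-262\right)} = \left(- \frac{212}{327}\right) \left(- \frac{1}{262}\right) = \frac{106}{42837} \approx 0.0024745$)
$418076 - o{\left(H \right)} = 418076 - \left(\frac{106}{42837}\right)^{2} = 418076 - \frac{11236}{1835008569} = \frac{767173042482008}{1835008569}$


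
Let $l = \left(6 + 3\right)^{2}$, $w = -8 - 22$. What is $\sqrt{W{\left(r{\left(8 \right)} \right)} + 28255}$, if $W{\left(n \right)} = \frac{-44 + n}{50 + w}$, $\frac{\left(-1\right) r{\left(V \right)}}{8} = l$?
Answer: $\frac{9 \sqrt{8710}}{5} \approx 167.99$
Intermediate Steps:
$w = -30$
$l = 81$ ($l = 9^{2} = 81$)
$r{\left(V \right)} = -648$ ($r{\left(V \right)} = \left(-8\right) 81 = -648$)
$W{\left(n \right)} = - \frac{11}{5} + \frac{n}{20}$ ($W{\left(n \right)} = \frac{-44 + n}{50 - 30} = \frac{-44 + n}{20} = \left(-44 + n\right) \frac{1}{20} = - \frac{11}{5} + \frac{n}{20}$)
$\sqrt{W{\left(r{\left(8 \right)} \right)} + 28255} = \sqrt{\left(- \frac{11}{5} + \frac{1}{20} \left(-648\right)\right) + 28255} = \sqrt{\left(- \frac{11}{5} - \frac{162}{5}\right) + 28255} = \sqrt{- \frac{173}{5} + 28255} = \sqrt{\frac{141102}{5}} = \frac{9 \sqrt{8710}}{5}$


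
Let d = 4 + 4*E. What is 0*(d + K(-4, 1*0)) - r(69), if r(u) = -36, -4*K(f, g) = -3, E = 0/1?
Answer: 36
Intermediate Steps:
E = 0 (E = 0*1 = 0)
K(f, g) = ¾ (K(f, g) = -¼*(-3) = ¾)
d = 4 (d = 4 + 4*0 = 4 + 0 = 4)
0*(d + K(-4, 1*0)) - r(69) = 0*(4 + ¾) - 1*(-36) = 0*(19/4) + 36 = 0 + 36 = 36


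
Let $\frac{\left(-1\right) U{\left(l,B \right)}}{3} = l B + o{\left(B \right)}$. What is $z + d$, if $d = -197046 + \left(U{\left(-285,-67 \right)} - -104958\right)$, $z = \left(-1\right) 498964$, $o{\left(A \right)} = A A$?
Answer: $-661804$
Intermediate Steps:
$o{\left(A \right)} = A^{2}$
$U{\left(l,B \right)} = - 3 B^{2} - 3 B l$ ($U{\left(l,B \right)} = - 3 \left(l B + B^{2}\right) = - 3 \left(B l + B^{2}\right) = - 3 \left(B^{2} + B l\right) = - 3 B^{2} - 3 B l$)
$z = -498964$
$d = -162840$ ($d = -197046 + \left(3 \left(-67\right) \left(\left(-1\right) \left(-67\right) - -285\right) - -104958\right) = -197046 + \left(3 \left(-67\right) \left(67 + 285\right) + 104958\right) = -197046 + \left(3 \left(-67\right) 352 + 104958\right) = -197046 + \left(-70752 + 104958\right) = -197046 + 34206 = -162840$)
$z + d = -498964 - 162840 = -661804$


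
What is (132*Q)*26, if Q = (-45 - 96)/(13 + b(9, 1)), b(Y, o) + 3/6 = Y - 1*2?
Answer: -24816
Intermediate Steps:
b(Y, o) = -5/2 + Y (b(Y, o) = -1/2 + (Y - 1*2) = -1/2 + (Y - 2) = -1/2 + (-2 + Y) = -5/2 + Y)
Q = -94/13 (Q = (-45 - 96)/(13 + (-5/2 + 9)) = -141/(13 + 13/2) = -141/39/2 = -141*2/39 = -94/13 ≈ -7.2308)
(132*Q)*26 = (132*(-94/13))*26 = -12408/13*26 = -24816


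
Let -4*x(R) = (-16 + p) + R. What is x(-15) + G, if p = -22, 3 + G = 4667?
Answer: 18709/4 ≈ 4677.3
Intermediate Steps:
G = 4664 (G = -3 + 4667 = 4664)
x(R) = 19/2 - R/4 (x(R) = -((-16 - 22) + R)/4 = -(-38 + R)/4 = 19/2 - R/4)
x(-15) + G = (19/2 - ¼*(-15)) + 4664 = (19/2 + 15/4) + 4664 = 53/4 + 4664 = 18709/4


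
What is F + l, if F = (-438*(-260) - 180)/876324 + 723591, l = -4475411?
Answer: -273984149665/73027 ≈ -3.7518e+6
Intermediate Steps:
F = 52841689432/73027 (F = (113880 - 180)*(1/876324) + 723591 = 113700*(1/876324) + 723591 = 9475/73027 + 723591 = 52841689432/73027 ≈ 7.2359e+5)
F + l = 52841689432/73027 - 4475411 = -273984149665/73027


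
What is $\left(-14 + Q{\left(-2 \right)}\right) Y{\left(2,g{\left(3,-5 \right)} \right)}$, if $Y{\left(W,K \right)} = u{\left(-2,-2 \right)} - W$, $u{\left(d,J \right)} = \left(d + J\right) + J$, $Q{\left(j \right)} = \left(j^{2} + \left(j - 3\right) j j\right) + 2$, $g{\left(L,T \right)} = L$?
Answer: $224$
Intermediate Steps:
$Q{\left(j \right)} = 2 + j^{2} + j^{2} \left(-3 + j\right)$ ($Q{\left(j \right)} = \left(j^{2} + \left(-3 + j\right) j j\right) + 2 = \left(j^{2} + j \left(-3 + j\right) j\right) + 2 = \left(j^{2} + j^{2} \left(-3 + j\right)\right) + 2 = 2 + j^{2} + j^{2} \left(-3 + j\right)$)
$u{\left(d,J \right)} = d + 2 J$ ($u{\left(d,J \right)} = \left(J + d\right) + J = d + 2 J$)
$Y{\left(W,K \right)} = -6 - W$ ($Y{\left(W,K \right)} = \left(-2 + 2 \left(-2\right)\right) - W = \left(-2 - 4\right) - W = -6 - W$)
$\left(-14 + Q{\left(-2 \right)}\right) Y{\left(2,g{\left(3,-5 \right)} \right)} = \left(-14 + \left(2 + \left(-2\right)^{3} - 2 \left(-2\right)^{2}\right)\right) \left(-6 - 2\right) = \left(-14 - 14\right) \left(-6 - 2\right) = \left(-14 - 14\right) \left(-8\right) = \left(-28\right) \left(-8\right) = 224$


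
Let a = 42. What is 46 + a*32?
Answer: 1390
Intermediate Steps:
46 + a*32 = 46 + 42*32 = 46 + 1344 = 1390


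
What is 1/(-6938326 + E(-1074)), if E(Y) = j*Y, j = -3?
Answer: -1/6935104 ≈ -1.4419e-7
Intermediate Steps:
E(Y) = -3*Y
1/(-6938326 + E(-1074)) = 1/(-6938326 - 3*(-1074)) = 1/(-6938326 + 3222) = 1/(-6935104) = -1/6935104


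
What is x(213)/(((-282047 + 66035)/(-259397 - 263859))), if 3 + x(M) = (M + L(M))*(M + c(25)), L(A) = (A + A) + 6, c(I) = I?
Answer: 6693621566/18001 ≈ 3.7185e+5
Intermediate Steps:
L(A) = 6 + 2*A (L(A) = 2*A + 6 = 6 + 2*A)
x(M) = -3 + (6 + 3*M)*(25 + M) (x(M) = -3 + (M + (6 + 2*M))*(M + 25) = -3 + (6 + 3*M)*(25 + M))
x(213)/(((-282047 + 66035)/(-259397 - 263859))) = (147 + 3*213**2 + 81*213)/(((-282047 + 66035)/(-259397 - 263859))) = (147 + 3*45369 + 17253)/((-216012/(-523256))) = (147 + 136107 + 17253)/((-216012*(-1/523256))) = 153507/(54003/130814) = 153507*(130814/54003) = 6693621566/18001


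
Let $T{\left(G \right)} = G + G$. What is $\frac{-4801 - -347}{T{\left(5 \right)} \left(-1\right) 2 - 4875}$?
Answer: $\frac{4454}{4895} \approx 0.90991$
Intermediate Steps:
$T{\left(G \right)} = 2 G$
$\frac{-4801 - -347}{T{\left(5 \right)} \left(-1\right) 2 - 4875} = \frac{-4801 - -347}{2 \cdot 5 \left(-1\right) 2 - 4875} = \frac{-4801 + \left(380 - 33\right)}{10 \left(-1\right) 2 - 4875} = \frac{-4801 + 347}{\left(-10\right) 2 - 4875} = - \frac{4454}{-20 - 4875} = - \frac{4454}{-4895} = \left(-4454\right) \left(- \frac{1}{4895}\right) = \frac{4454}{4895}$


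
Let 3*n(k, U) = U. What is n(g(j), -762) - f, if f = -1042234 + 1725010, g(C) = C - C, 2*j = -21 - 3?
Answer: -683030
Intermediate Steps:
j = -12 (j = (-21 - 3)/2 = (½)*(-24) = -12)
g(C) = 0
n(k, U) = U/3
f = 682776
n(g(j), -762) - f = (⅓)*(-762) - 1*682776 = -254 - 682776 = -683030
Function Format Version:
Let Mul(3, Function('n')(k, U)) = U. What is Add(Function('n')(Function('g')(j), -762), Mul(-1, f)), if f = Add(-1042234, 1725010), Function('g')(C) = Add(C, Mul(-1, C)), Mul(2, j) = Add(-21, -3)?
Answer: -683030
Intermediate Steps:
j = -12 (j = Mul(Rational(1, 2), Add(-21, -3)) = Mul(Rational(1, 2), -24) = -12)
Function('g')(C) = 0
Function('n')(k, U) = Mul(Rational(1, 3), U)
f = 682776
Add(Function('n')(Function('g')(j), -762), Mul(-1, f)) = Add(Mul(Rational(1, 3), -762), Mul(-1, 682776)) = Add(-254, -682776) = -683030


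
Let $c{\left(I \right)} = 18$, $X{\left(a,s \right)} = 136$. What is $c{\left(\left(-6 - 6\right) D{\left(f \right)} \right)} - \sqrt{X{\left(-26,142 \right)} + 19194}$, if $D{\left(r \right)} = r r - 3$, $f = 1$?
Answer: $18 - \sqrt{19330} \approx -121.03$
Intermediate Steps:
$D{\left(r \right)} = -3 + r^{2}$ ($D{\left(r \right)} = r^{2} - 3 = -3 + r^{2}$)
$c{\left(\left(-6 - 6\right) D{\left(f \right)} \right)} - \sqrt{X{\left(-26,142 \right)} + 19194} = 18 - \sqrt{136 + 19194} = 18 - \sqrt{19330}$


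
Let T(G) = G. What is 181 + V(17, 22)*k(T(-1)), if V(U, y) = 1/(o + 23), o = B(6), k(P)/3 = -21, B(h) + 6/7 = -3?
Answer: 23813/134 ≈ 177.71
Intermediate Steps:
B(h) = -27/7 (B(h) = -6/7 - 3 = -27/7)
k(P) = -63 (k(P) = 3*(-21) = -63)
o = -27/7 ≈ -3.8571
V(U, y) = 7/134 (V(U, y) = 1/(-27/7 + 23) = 1/(134/7) = 7/134)
181 + V(17, 22)*k(T(-1)) = 181 + (7/134)*(-63) = 181 - 441/134 = 23813/134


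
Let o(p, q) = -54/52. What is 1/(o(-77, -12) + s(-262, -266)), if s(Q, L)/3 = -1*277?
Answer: -26/21633 ≈ -0.0012019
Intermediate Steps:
s(Q, L) = -831 (s(Q, L) = 3*(-1*277) = 3*(-277) = -831)
o(p, q) = -27/26 (o(p, q) = -54*1/52 = -27/26)
1/(o(-77, -12) + s(-262, -266)) = 1/(-27/26 - 831) = 1/(-21633/26) = -26/21633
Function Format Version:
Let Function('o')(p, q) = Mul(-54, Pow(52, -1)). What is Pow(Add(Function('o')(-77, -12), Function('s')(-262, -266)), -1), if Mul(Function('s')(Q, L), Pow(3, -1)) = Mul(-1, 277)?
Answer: Rational(-26, 21633) ≈ -0.0012019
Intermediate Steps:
Function('s')(Q, L) = -831 (Function('s')(Q, L) = Mul(3, Mul(-1, 277)) = Mul(3, -277) = -831)
Function('o')(p, q) = Rational(-27, 26) (Function('o')(p, q) = Mul(-54, Rational(1, 52)) = Rational(-27, 26))
Pow(Add(Function('o')(-77, -12), Function('s')(-262, -266)), -1) = Pow(Add(Rational(-27, 26), -831), -1) = Pow(Rational(-21633, 26), -1) = Rational(-26, 21633)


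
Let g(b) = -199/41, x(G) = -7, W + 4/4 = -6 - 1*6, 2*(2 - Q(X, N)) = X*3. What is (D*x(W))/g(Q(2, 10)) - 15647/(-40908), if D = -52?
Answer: -607397239/8140692 ≈ -74.612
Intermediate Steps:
Q(X, N) = 2 - 3*X/2 (Q(X, N) = 2 - X*3/2 = 2 - 3*X/2)
W = -13 (W = -1 + (-6 - 1*6) = -1 + (-6 - 6) = -1 - 12 = -13)
g(b) = -199/41 (g(b) = -199*1/41 = -199/41)
(D*x(W))/g(Q(2, 10)) - 15647/(-40908) = (-52*(-7))/(-199/41) - 15647/(-40908) = 364*(-41/199) - 15647*(-1/40908) = -14924/199 + 15647/40908 = -607397239/8140692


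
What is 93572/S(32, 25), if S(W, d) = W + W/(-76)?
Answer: 444467/150 ≈ 2963.1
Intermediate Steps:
S(W, d) = 75*W/76 (S(W, d) = W + W*(-1/76) = W - W/76 = 75*W/76)
93572/S(32, 25) = 93572/(((75/76)*32)) = 93572/(600/19) = 93572*(19/600) = 444467/150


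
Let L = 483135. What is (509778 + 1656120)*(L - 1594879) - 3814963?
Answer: -2407927921075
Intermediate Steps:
(509778 + 1656120)*(L - 1594879) - 3814963 = (509778 + 1656120)*(483135 - 1594879) - 3814963 = 2165898*(-1111744) - 3814963 = -2407924106112 - 3814963 = -2407927921075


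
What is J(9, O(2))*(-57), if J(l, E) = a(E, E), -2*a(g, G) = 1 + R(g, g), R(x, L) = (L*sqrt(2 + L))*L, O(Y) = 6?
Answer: 57/2 + 2052*sqrt(2) ≈ 2930.5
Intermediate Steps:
R(x, L) = L**2*sqrt(2 + L)
a(g, G) = -1/2 - g**2*sqrt(2 + g)/2 (a(g, G) = -(1 + g**2*sqrt(2 + g))/2 = -1/2 - g**2*sqrt(2 + g)/2)
J(l, E) = -1/2 - E**2*sqrt(2 + E)/2
J(9, O(2))*(-57) = (-1/2 - 1/2*6**2*sqrt(2 + 6))*(-57) = (-1/2 - 1/2*36*sqrt(8))*(-57) = (-1/2 - 1/2*36*2*sqrt(2))*(-57) = (-1/2 - 36*sqrt(2))*(-57) = 57/2 + 2052*sqrt(2)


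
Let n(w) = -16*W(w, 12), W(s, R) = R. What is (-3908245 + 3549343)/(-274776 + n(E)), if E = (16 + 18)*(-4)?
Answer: 19939/15276 ≈ 1.3053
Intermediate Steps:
E = -136 (E = 34*(-4) = -136)
n(w) = -192 (n(w) = -16*12 = -192)
(-3908245 + 3549343)/(-274776 + n(E)) = (-3908245 + 3549343)/(-274776 - 192) = -358902/(-274968) = -358902*(-1/274968) = 19939/15276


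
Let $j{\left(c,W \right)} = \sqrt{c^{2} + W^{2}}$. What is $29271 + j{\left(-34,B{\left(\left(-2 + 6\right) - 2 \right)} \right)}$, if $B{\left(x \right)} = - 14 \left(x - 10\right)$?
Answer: $29271 + 10 \sqrt{137} \approx 29388.0$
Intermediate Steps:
$B{\left(x \right)} = 140 - 14 x$ ($B{\left(x \right)} = - 14 \left(-10 + x\right) = 140 - 14 x$)
$j{\left(c,W \right)} = \sqrt{W^{2} + c^{2}}$
$29271 + j{\left(-34,B{\left(\left(-2 + 6\right) - 2 \right)} \right)} = 29271 + \sqrt{\left(140 - 14 \left(\left(-2 + 6\right) - 2\right)\right)^{2} + \left(-34\right)^{2}} = 29271 + \sqrt{\left(140 - 14 \left(4 - 2\right)\right)^{2} + 1156} = 29271 + \sqrt{\left(140 - 28\right)^{2} + 1156} = 29271 + \sqrt{112^{2} + 1156} = 29271 + \sqrt{12544 + 1156} = 29271 + \sqrt{13700} = 29271 + 10 \sqrt{137}$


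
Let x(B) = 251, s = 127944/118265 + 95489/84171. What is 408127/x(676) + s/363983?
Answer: 1478751341681570936174/909438937811354895 ≈ 1626.0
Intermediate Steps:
s = 22062181009/9954483315 (s = 127944*(1/118265) + 95489*(1/84171) = 127944/118265 + 95489/84171 = 22062181009/9954483315 ≈ 2.2163)
408127/x(676) + s/363983 = 408127/251 + (22062181009/9954483315)/363983 = 408127*(1/251) + (22062181009/9954483315)*(1/363983) = 408127/251 + 22062181009/3623262700443645 = 1478751341681570936174/909438937811354895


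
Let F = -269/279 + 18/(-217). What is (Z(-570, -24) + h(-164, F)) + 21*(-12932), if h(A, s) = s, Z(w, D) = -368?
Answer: -531100865/1953 ≈ -2.7194e+5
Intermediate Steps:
F = -2045/1953 (F = -269*1/279 + 18*(-1/217) = -269/279 - 18/217 = -2045/1953 ≈ -1.0471)
(Z(-570, -24) + h(-164, F)) + 21*(-12932) = (-368 - 2045/1953) + 21*(-12932) = -720749/1953 - 271572 = -531100865/1953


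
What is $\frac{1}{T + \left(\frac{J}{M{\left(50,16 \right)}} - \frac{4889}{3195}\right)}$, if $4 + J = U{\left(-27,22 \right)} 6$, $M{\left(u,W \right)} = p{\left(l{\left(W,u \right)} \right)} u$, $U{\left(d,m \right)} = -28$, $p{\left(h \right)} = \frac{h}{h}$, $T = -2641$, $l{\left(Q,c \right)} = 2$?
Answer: $- \frac{15975}{42269374} \approx -0.00037793$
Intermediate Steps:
$p{\left(h \right)} = 1$
$M{\left(u,W \right)} = u$ ($M{\left(u,W \right)} = 1 u = u$)
$J = -172$ ($J = -4 - 168 = -172$)
$\frac{1}{T + \left(\frac{J}{M{\left(50,16 \right)}} - \frac{4889}{3195}\right)} = \frac{1}{-2641 - \left(\frac{86}{25} + \frac{4889}{3195}\right)} = \frac{1}{-2641 - \frac{79399}{15975}} = \frac{1}{- \frac{42269374}{15975}} = - \frac{15975}{42269374}$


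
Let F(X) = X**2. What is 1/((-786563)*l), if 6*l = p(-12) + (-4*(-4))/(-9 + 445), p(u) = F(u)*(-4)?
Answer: 327/24690212570 ≈ 1.3244e-8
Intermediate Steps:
p(u) = -4*u**2 (p(u) = u**2*(-4) = -4*u**2)
l = -31390/327 (l = (-4*(-12)**2 + (-4*(-4))/(-9 + 445))/6 = (-4*144 + 16/436)/6 = (-576 + 16*(1/436))/6 = (-576 + 4/109)/6 = (1/6)*(-62780/109) = -31390/327 ≈ -95.994)
1/((-786563)*l) = 1/((-786563)*(-31390/327)) = -1/786563*(-327/31390) = 327/24690212570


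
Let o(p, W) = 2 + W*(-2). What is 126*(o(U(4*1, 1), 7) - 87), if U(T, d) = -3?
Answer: -12474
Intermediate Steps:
o(p, W) = 2 - 2*W
126*(o(U(4*1, 1), 7) - 87) = 126*((2 - 2*7) - 87) = 126*((2 - 14) - 87) = 126*(-12 - 87) = 126*(-99) = -12474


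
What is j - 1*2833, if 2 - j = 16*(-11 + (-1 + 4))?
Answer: -2703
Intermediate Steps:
j = 130 (j = 2 - 16*(-11 + (-1 + 4)) = 2 - 16*(-11 + 3) = 2 - 16*(-8) = 2 - 1*(-128) = 2 + 128 = 130)
j - 1*2833 = 130 - 1*2833 = 130 - 2833 = -2703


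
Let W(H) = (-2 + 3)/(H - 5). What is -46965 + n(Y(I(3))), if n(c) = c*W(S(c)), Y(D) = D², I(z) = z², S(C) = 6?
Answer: -46884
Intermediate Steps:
W(H) = 1/(-5 + H)
n(c) = c (n(c) = c/(-5 + 6) = c/1 = c*1 = c)
-46965 + n(Y(I(3))) = -46965 + (3²)² = -46965 + 9² = -46965 + 81 = -46884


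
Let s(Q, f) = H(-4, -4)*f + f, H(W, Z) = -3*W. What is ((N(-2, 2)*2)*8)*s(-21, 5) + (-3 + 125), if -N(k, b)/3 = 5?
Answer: -15478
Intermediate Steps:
N(k, b) = -15 (N(k, b) = -3*5 = -15)
s(Q, f) = 13*f (s(Q, f) = (-3*(-4))*f + f = 12*f + f = 13*f)
((N(-2, 2)*2)*8)*s(-21, 5) + (-3 + 125) = (-15*2*8)*(13*5) + (-3 + 125) = -30*8*65 + 122 = -240*65 + 122 = -15600 + 122 = -15478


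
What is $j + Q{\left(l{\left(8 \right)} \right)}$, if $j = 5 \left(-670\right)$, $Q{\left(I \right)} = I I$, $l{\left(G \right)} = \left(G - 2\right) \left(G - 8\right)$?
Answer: $-3350$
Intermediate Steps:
$l{\left(G \right)} = \left(-8 + G\right) \left(-2 + G\right)$ ($l{\left(G \right)} = \left(-2 + G\right) \left(-8 + G\right) = \left(-8 + G\right) \left(-2 + G\right)$)
$Q{\left(I \right)} = I^{2}$
$j = -3350$
$j + Q{\left(l{\left(8 \right)} \right)} = -3350 + \left(16 + 8^{2} - 80\right)^{2} = -3350 + \left(16 + 64 - 80\right)^{2} = -3350 + 0^{2} = -3350 + 0 = -3350$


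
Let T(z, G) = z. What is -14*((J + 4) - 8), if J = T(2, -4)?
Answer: 28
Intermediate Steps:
J = 2
-14*((J + 4) - 8) = -14*((2 + 4) - 8) = -14*(6 - 8) = -14*(-2) = 28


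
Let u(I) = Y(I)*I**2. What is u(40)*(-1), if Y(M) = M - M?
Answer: 0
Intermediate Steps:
Y(M) = 0
u(I) = 0 (u(I) = 0*I**2 = 0)
u(40)*(-1) = 0*(-1) = 0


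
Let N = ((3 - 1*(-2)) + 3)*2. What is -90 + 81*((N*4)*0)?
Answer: -90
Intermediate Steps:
N = 16 (N = ((3 + 2) + 3)*2 = (5 + 3)*2 = 8*2 = 16)
-90 + 81*((N*4)*0) = -90 + 81*((16*4)*0) = -90 + 81*(64*0) = -90 + 81*0 = -90 + 0 = -90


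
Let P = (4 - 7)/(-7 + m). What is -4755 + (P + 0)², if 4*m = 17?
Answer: -575211/121 ≈ -4753.8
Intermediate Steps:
m = 17/4 (m = (¼)*17 = 17/4 ≈ 4.2500)
P = 12/11 (P = (4 - 7)/(-7 + 17/4) = -3/(-11/4) = -3*(-4/11) = 12/11 ≈ 1.0909)
-4755 + (P + 0)² = -4755 + (12/11 + 0)² = -4755 + (12/11)² = -4755 + 144/121 = -575211/121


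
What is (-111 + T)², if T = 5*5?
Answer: 7396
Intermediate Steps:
T = 25
(-111 + T)² = (-111 + 25)² = (-86)² = 7396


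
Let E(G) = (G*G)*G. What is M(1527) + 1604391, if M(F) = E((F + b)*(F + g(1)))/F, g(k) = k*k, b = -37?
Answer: 11801273298618353057/1527 ≈ 7.7284e+15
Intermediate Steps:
g(k) = k²
E(G) = G³ (E(G) = G²*G = G³)
M(F) = (1 + F)³*(-37 + F)³/F (M(F) = ((F - 37)*(F + 1²))³/F = ((-37 + F)*(F + 1))³/F = ((-37 + F)*(1 + F))³/F = ((1 + F)*(-37 + F))³/F = ((1 + F)³*(-37 + F)³)/F = (1 + F)³*(-37 + F)³/F)
M(1527) + 1604391 = (-37 + 1527² - 36*1527)³/1527 + 1604391 = (-37 + 2331729 - 54972)³/1527 + 1604391 = (1/1527)*2276720³ + 1604391 = (1/1527)*11801273296168448000 + 1604391 = 11801273296168448000/1527 + 1604391 = 11801273298618353057/1527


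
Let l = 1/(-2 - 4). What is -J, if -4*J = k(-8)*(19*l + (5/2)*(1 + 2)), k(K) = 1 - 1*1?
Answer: 0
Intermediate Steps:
l = -1/6 (l = 1/(-6) = -1/6 ≈ -0.16667)
k(K) = 0 (k(K) = 1 - 1 = 0)
J = 0 (J = -0*(19*(-1/6) + (5/2)*(1 + 2)) = -0*(-19/6 + (5*(1/2))*3) = -0*(-19/6 + (5/2)*3) = -0*(-19/6 + 15/2) = -0*13/3 = -1/4*0 = 0)
-J = -1*0 = 0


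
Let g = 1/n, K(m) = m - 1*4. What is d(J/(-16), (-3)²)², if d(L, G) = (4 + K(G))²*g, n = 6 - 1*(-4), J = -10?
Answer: 6561/100 ≈ 65.610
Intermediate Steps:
K(m) = -4 + m (K(m) = m - 4 = -4 + m)
n = 10 (n = 6 + 4 = 10)
g = ⅒ (g = 1/10 = ⅒ ≈ 0.10000)
d(L, G) = G²/10 (d(L, G) = (4 + (-4 + G))²*(⅒) = G²*(⅒) = G²/10)
d(J/(-16), (-3)²)² = (((-3)²)²/10)² = ((⅒)*9²)² = ((⅒)*81)² = (81/10)² = 6561/100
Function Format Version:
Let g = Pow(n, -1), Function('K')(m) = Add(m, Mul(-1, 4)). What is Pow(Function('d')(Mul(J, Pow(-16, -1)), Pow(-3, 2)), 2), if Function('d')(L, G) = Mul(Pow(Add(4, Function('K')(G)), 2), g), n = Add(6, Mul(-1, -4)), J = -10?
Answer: Rational(6561, 100) ≈ 65.610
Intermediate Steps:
Function('K')(m) = Add(-4, m) (Function('K')(m) = Add(m, -4) = Add(-4, m))
n = 10 (n = Add(6, 4) = 10)
g = Rational(1, 10) (g = Pow(10, -1) = Rational(1, 10) ≈ 0.10000)
Function('d')(L, G) = Mul(Rational(1, 10), Pow(G, 2)) (Function('d')(L, G) = Mul(Pow(Add(4, Add(-4, G)), 2), Rational(1, 10)) = Mul(Pow(G, 2), Rational(1, 10)) = Mul(Rational(1, 10), Pow(G, 2)))
Pow(Function('d')(Mul(J, Pow(-16, -1)), Pow(-3, 2)), 2) = Pow(Mul(Rational(1, 10), Pow(Pow(-3, 2), 2)), 2) = Pow(Mul(Rational(1, 10), Pow(9, 2)), 2) = Pow(Mul(Rational(1, 10), 81), 2) = Pow(Rational(81, 10), 2) = Rational(6561, 100)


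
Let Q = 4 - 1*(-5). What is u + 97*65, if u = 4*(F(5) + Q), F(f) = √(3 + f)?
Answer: 6341 + 8*√2 ≈ 6352.3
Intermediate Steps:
Q = 9 (Q = 4 + 5 = 9)
u = 36 + 8*√2 (u = 4*(√(3 + 5) + 9) = 4*(√8 + 9) = 4*(2*√2 + 9) = 4*(9 + 2*√2) = 36 + 8*√2 ≈ 47.314)
u + 97*65 = (36 + 8*√2) + 97*65 = (36 + 8*√2) + 6305 = 6341 + 8*√2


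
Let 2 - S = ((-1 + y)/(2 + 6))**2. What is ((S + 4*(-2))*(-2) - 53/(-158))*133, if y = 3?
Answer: 1047375/632 ≈ 1657.2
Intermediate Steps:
S = 31/16 (S = 2 - ((-1 + 3)/(2 + 6))**2 = 2 - (2/8)**2 = 2 - (2*(1/8))**2 = 2 - (1/4)**2 = 2 - 1*1/16 = 2 - 1/16 = 31/16 ≈ 1.9375)
((S + 4*(-2))*(-2) - 53/(-158))*133 = ((31/16 + 4*(-2))*(-2) - 53/(-158))*133 = ((31/16 - 8)*(-2) - 53*(-1/158))*133 = (-97/16*(-2) + 53/158)*133 = (97/8 + 53/158)*133 = (7875/632)*133 = 1047375/632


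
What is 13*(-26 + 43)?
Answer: 221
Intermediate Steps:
13*(-26 + 43) = 13*17 = 221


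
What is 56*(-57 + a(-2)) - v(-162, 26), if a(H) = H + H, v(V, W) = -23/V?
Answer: -553415/162 ≈ -3416.1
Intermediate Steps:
a(H) = 2*H
56*(-57 + a(-2)) - v(-162, 26) = 56*(-57 + 2*(-2)) - (-23)/(-162) = 56*(-57 - 4) - (-23)*(-1)/162 = 56*(-61) - 1*23/162 = -3416 - 23/162 = -553415/162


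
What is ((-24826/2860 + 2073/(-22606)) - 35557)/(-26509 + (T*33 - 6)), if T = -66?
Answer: 287429944432/231886639985 ≈ 1.2395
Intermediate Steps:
((-24826/2860 + 2073/(-22606)) - 35557)/(-26509 + (T*33 - 6)) = ((-24826/2860 + 2073/(-22606)) - 35557)/(-26509 + (-66*33 - 6)) = ((-24826*1/2860 + 2073*(-1/22606)) - 35557)/(-26509 + (-2178 - 6)) = ((-12413/1430 - 2073/22606) - 35557)/(-26509 - 2184) = (-70893167/8081645 - 35557)/(-28693) = -287429944432/8081645*(-1/28693) = 287429944432/231886639985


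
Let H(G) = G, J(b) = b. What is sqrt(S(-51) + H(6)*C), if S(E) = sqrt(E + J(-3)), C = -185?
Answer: sqrt(-1110 + 3*I*sqrt(6)) ≈ 0.1103 + 33.317*I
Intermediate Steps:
S(E) = sqrt(-3 + E) (S(E) = sqrt(E - 3) = sqrt(-3 + E))
sqrt(S(-51) + H(6)*C) = sqrt(sqrt(-3 - 51) + 6*(-185)) = sqrt(sqrt(-54) - 1110) = sqrt(3*I*sqrt(6) - 1110) = sqrt(-1110 + 3*I*sqrt(6))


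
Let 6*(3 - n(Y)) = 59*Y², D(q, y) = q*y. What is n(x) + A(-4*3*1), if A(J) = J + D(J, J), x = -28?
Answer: -22723/3 ≈ -7574.3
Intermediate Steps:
n(Y) = 3 - 59*Y²/6
A(J) = J + J² (A(J) = J + J*J = J + J²)
n(x) + A(-4*3*1) = (3 - 59/6*(-28)²) + (-4*3*1)*(1 - 4*3*1) = (3 - 59/6*784) + (-12*1)*(1 - 12*1) = (3 - 23128/3) - 12*(1 - 12) = -23119/3 - 12*(-11) = -23119/3 + 132 = -22723/3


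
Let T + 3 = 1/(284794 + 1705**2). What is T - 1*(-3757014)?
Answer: 11991699093010/3191819 ≈ 3.7570e+6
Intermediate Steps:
T = -9575456/3191819 (T = -3 + 1/(284794 + 1705**2) = -3 + 1/(284794 + 2907025) = -3 + 1/3191819 = -9575456/3191819 ≈ -3.0000)
T - 1*(-3757014) = -9575456/3191819 - 1*(-3757014) = -9575456/3191819 + 3757014 = 11991699093010/3191819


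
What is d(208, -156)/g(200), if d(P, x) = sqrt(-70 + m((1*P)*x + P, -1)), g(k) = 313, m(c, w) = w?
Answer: I*sqrt(71)/313 ≈ 0.026921*I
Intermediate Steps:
d(P, x) = I*sqrt(71) (d(P, x) = sqrt(-70 - 1) = sqrt(-71) = I*sqrt(71))
d(208, -156)/g(200) = (I*sqrt(71))/313 = (I*sqrt(71))*(1/313) = I*sqrt(71)/313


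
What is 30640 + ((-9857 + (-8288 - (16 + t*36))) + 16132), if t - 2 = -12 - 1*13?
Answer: 29439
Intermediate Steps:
t = -23 (t = 2 + (-12 - 1*13) = 2 + (-12 - 13) = 2 - 25 = -23)
30640 + ((-9857 + (-8288 - (16 + t*36))) + 16132) = 30640 + ((-9857 + (-8288 - (16 - 23*36))) + 16132) = 30640 + ((-9857 + (-8288 - (16 - 828))) + 16132) = 30640 + ((-9857 + (-8288 - 1*(-812))) + 16132) = 30640 + ((-9857 + (-8288 + 812)) + 16132) = 30640 + ((-9857 - 7476) + 16132) = 30640 + (-17333 + 16132) = 30640 - 1201 = 29439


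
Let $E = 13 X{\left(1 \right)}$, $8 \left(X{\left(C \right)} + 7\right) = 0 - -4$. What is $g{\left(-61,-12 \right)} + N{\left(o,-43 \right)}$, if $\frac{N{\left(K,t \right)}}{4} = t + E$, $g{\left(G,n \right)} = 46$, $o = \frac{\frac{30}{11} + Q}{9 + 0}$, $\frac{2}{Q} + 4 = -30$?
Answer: $-464$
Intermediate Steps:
$Q = - \frac{1}{17}$ ($Q = \frac{2}{-4 - 30} = \frac{2}{-34} = 2 \left(- \frac{1}{34}\right) = - \frac{1}{17} \approx -0.058824$)
$X{\left(C \right)} = - \frac{13}{2}$ ($X{\left(C \right)} = -7 + \frac{0 - -4}{8} = -7 + \frac{0 + 4}{8} = -7 + \frac{1}{8} \cdot 4 = -7 + \frac{1}{2} = - \frac{13}{2}$)
$o = \frac{499}{1683}$ ($o = \frac{\frac{30}{11} - \frac{1}{17}}{9 + 0} = \frac{30 \cdot \frac{1}{11} - \frac{1}{17}}{9} = \left(\frac{30}{11} - \frac{1}{17}\right) \frac{1}{9} = \frac{499}{187} \cdot \frac{1}{9} = \frac{499}{1683} \approx 0.29649$)
$E = - \frac{169}{2}$ ($E = 13 \left(- \frac{13}{2}\right) = - \frac{169}{2} \approx -84.5$)
$N{\left(K,t \right)} = -338 + 4 t$ ($N{\left(K,t \right)} = 4 \left(t - \frac{169}{2}\right) = 4 \left(- \frac{169}{2} + t\right) = -338 + 4 t$)
$g{\left(-61,-12 \right)} + N{\left(o,-43 \right)} = 46 + \left(-338 + 4 \left(-43\right)\right) = 46 - 510 = -464$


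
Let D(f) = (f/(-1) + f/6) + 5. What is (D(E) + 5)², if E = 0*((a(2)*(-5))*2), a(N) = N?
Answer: 100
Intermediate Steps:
E = 0 (E = 0*((2*(-5))*2) = 0*(-10*2) = 0*(-20) = 0)
D(f) = 5 - 5*f/6 (D(f) = (f*(-1) + f*(⅙)) + 5 = (-f + f/6) + 5 = -5*f/6 + 5 = 5 - 5*f/6)
(D(E) + 5)² = ((5 - ⅚*0) + 5)² = ((5 + 0) + 5)² = (5 + 5)² = 10² = 100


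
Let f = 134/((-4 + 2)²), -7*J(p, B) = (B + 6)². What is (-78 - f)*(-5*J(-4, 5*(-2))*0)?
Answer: 0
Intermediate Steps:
J(p, B) = -(6 + B)²/7 (J(p, B) = -(B + 6)²/7 = -(6 + B)²/7)
f = 67/2 (f = 134/((-2)²) = 134/4 = 134*(¼) = 67/2 ≈ 33.500)
(-78 - f)*(-5*J(-4, 5*(-2))*0) = (-78 - 1*67/2)*(-(-5)*(6 + 5*(-2))²/7*0) = (-78 - 67/2)*(-(-5)*(6 - 10)²/7*0) = -223*(-(-5)*(-4)²/7)*0/2 = -223*(-(-5)*16/7)*0/2 = -223*(-5*(-16/7))*0/2 = -8920*0/7 = -223/2*0 = 0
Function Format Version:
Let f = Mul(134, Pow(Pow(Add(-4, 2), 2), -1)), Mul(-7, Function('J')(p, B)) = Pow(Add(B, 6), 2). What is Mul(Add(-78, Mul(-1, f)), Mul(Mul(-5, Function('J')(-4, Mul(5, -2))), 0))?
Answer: 0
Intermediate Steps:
Function('J')(p, B) = Mul(Rational(-1, 7), Pow(Add(6, B), 2)) (Function('J')(p, B) = Mul(Rational(-1, 7), Pow(Add(B, 6), 2)) = Mul(Rational(-1, 7), Pow(Add(6, B), 2)))
f = Rational(67, 2) (f = Mul(134, Pow(Pow(-2, 2), -1)) = Mul(134, Pow(4, -1)) = Mul(134, Rational(1, 4)) = Rational(67, 2) ≈ 33.500)
Mul(Add(-78, Mul(-1, f)), Mul(Mul(-5, Function('J')(-4, Mul(5, -2))), 0)) = Mul(Add(-78, Mul(-1, Rational(67, 2))), Mul(Mul(-5, Mul(Rational(-1, 7), Pow(Add(6, Mul(5, -2)), 2))), 0)) = Mul(Add(-78, Rational(-67, 2)), Mul(Mul(-5, Mul(Rational(-1, 7), Pow(Add(6, -10), 2))), 0)) = Mul(Rational(-223, 2), Mul(Mul(-5, Mul(Rational(-1, 7), Pow(-4, 2))), 0)) = Mul(Rational(-223, 2), Mul(Mul(-5, Mul(Rational(-1, 7), 16)), 0)) = Mul(Rational(-223, 2), Mul(Mul(-5, Rational(-16, 7)), 0)) = Mul(Rational(-223, 2), Mul(Rational(80, 7), 0)) = Mul(Rational(-223, 2), 0) = 0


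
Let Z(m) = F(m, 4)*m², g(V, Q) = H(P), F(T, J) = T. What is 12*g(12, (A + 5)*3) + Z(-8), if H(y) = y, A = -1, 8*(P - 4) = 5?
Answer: -913/2 ≈ -456.50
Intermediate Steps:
P = 37/8 (P = 4 + (⅛)*5 = 4 + 5/8 = 37/8 ≈ 4.6250)
g(V, Q) = 37/8
Z(m) = m³ (Z(m) = m*m² = m³)
12*g(12, (A + 5)*3) + Z(-8) = 12*(37/8) + (-8)³ = 111/2 - 512 = -913/2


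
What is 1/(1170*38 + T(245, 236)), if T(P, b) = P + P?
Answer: 1/44950 ≈ 2.2247e-5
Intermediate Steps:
T(P, b) = 2*P
1/(1170*38 + T(245, 236)) = 1/(1170*38 + 2*245) = 1/(44460 + 490) = 1/44950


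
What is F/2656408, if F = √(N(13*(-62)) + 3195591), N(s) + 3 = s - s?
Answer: √798897/1328204 ≈ 0.00067295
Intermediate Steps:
N(s) = -3 (N(s) = -3 + (s - s) = -3 + 0 = -3)
F = 2*√798897 (F = √(-3 + 3195591) = √3195588 = 2*√798897 ≈ 1787.6)
F/2656408 = (2*√798897)/2656408 = (2*√798897)*(1/2656408) = √798897/1328204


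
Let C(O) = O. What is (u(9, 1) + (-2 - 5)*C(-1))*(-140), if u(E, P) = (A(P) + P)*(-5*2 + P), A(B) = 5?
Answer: 6580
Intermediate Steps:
u(E, P) = (-10 + P)*(5 + P) (u(E, P) = (5 + P)*(-5*2 + P) = (5 + P)*(-10 + P) = (-10 + P)*(5 + P))
(u(9, 1) + (-2 - 5)*C(-1))*(-140) = ((-50 + 1**2 - 5*1) + (-2 - 5)*(-1))*(-140) = ((-50 + 1 - 5) - 7*(-1))*(-140) = (-54 + 7)*(-140) = -47*(-140) = 6580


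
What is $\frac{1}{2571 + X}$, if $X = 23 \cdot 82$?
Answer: $\frac{1}{4457} \approx 0.00022437$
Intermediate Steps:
$X = 1886$
$\frac{1}{2571 + X} = \frac{1}{2571 + 1886} = \frac{1}{4457}$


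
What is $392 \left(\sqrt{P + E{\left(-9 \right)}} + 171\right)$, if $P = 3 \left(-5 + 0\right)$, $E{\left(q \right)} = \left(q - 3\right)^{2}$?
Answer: $67032 + 392 \sqrt{129} \approx 71484.0$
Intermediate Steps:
$E{\left(q \right)} = \left(-3 + q\right)^{2}$
$P = -15$ ($P = 3 \left(-5\right) = -15$)
$392 \left(\sqrt{P + E{\left(-9 \right)}} + 171\right) = 392 \left(\sqrt{-15 + \left(-3 - 9\right)^{2}} + 171\right) = 392 \left(\sqrt{-15 + \left(-12\right)^{2}} + 171\right) = 392 \left(\sqrt{-15 + 144} + 171\right) = 392 \left(\sqrt{129} + 171\right) = 392 \left(171 + \sqrt{129}\right) = 67032 + 392 \sqrt{129}$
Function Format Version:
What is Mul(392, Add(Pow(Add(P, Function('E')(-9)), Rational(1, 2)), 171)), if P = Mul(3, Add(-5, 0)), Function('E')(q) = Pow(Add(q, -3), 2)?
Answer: Add(67032, Mul(392, Pow(129, Rational(1, 2)))) ≈ 71484.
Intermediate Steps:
Function('E')(q) = Pow(Add(-3, q), 2)
P = -15 (P = Mul(3, -5) = -15)
Mul(392, Add(Pow(Add(P, Function('E')(-9)), Rational(1, 2)), 171)) = Mul(392, Add(Pow(Add(-15, Pow(Add(-3, -9), 2)), Rational(1, 2)), 171)) = Mul(392, Add(Pow(Add(-15, Pow(-12, 2)), Rational(1, 2)), 171)) = Mul(392, Add(Pow(Add(-15, 144), Rational(1, 2)), 171)) = Mul(392, Add(Pow(129, Rational(1, 2)), 171)) = Mul(392, Add(171, Pow(129, Rational(1, 2)))) = Add(67032, Mul(392, Pow(129, Rational(1, 2))))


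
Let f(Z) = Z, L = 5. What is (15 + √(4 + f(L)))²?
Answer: 324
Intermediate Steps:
(15 + √(4 + f(L)))² = (15 + √(4 + 5))² = (15 + √9)² = (15 + 3)² = 18² = 324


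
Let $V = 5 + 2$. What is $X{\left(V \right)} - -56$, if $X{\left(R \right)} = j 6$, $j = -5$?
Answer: $26$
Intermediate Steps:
$V = 7$
$X{\left(R \right)} = -30$ ($X{\left(R \right)} = \left(-5\right) 6 = -30$)
$X{\left(V \right)} - -56 = -30 - -56 = -30 + 56 = 26$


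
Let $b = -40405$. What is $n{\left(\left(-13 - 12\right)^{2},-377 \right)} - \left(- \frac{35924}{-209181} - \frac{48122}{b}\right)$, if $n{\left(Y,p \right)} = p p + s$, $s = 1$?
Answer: $\frac{171609330881764}{1207422615} \approx 1.4213 \cdot 10^{5}$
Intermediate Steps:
$n{\left(Y,p \right)} = 1 + p^{2}$ ($n{\left(Y,p \right)} = p p + 1 = p^{2} + 1 = 1 + p^{2}$)
$n{\left(\left(-13 - 12\right)^{2},-377 \right)} - \left(- \frac{35924}{-209181} - \frac{48122}{b}\right) = \left(1 + \left(-377\right)^{2}\right) - \left(- \frac{35924}{-209181} - \frac{48122}{-40405}\right) = \left(1 + 142129\right) - \left(\left(-35924\right) \left(- \frac{1}{209181}\right) - - \frac{48122}{40405}\right) = 142130 - \left(\frac{5132}{29883} + \frac{48122}{40405}\right) = 142130 - \frac{1645388186}{1207422615} = \frac{171609330881764}{1207422615}$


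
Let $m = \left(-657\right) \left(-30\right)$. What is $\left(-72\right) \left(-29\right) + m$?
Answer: $21798$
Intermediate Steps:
$m = 19710$
$\left(-72\right) \left(-29\right) + m = \left(-72\right) \left(-29\right) + 19710 = 2088 + 19710 = 21798$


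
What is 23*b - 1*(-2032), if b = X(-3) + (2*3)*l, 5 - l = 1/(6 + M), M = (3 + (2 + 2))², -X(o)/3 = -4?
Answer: 164752/55 ≈ 2995.5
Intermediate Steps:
X(o) = 12 (X(o) = -3*(-4) = 12)
M = 49 (M = (3 + 4)² = 7² = 49)
l = 274/55 (l = 5 - 1/(6 + 49) = 5 - 1/55 = 274/55 ≈ 4.9818)
b = 2304/55 (b = 12 + (2*3)*(274/55) = 12 + 6*(274/55) = 12 + 1644/55 = 2304/55 ≈ 41.891)
23*b - 1*(-2032) = 23*(2304/55) - 1*(-2032) = 52992/55 + 2032 = 164752/55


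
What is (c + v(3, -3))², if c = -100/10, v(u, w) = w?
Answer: 169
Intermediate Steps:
c = -10 (c = -100*⅒ = -10)
(c + v(3, -3))² = (-10 - 3)² = (-13)² = 169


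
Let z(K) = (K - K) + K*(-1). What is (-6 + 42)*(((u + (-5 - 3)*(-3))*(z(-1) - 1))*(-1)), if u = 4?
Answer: 0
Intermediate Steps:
z(K) = -K (z(K) = 0 - K = -K)
(-6 + 42)*(((u + (-5 - 3)*(-3))*(z(-1) - 1))*(-1)) = (-6 + 42)*(((4 + (-5 - 3)*(-3))*(-1*(-1) - 1))*(-1)) = 36*(((4 - 8*(-3))*(1 - 1))*(-1)) = 36*(((4 + 24)*0)*(-1)) = 36*((28*0)*(-1)) = 36*(0*(-1)) = 36*0 = 0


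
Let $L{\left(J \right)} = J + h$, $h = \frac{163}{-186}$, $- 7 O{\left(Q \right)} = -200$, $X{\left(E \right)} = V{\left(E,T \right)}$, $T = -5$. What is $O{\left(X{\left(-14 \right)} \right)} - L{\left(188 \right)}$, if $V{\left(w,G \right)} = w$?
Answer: $- \frac{206435}{1302} \approx -158.55$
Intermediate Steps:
$X{\left(E \right)} = E$
$O{\left(Q \right)} = \frac{200}{7}$ ($O{\left(Q \right)} = \left(- \frac{1}{7}\right) \left(-200\right) = \frac{200}{7}$)
$h = - \frac{163}{186}$ ($h = 163 \left(- \frac{1}{186}\right) = - \frac{163}{186} \approx -0.87634$)
$L{\left(J \right)} = - \frac{163}{186} + J$ ($L{\left(J \right)} = J - \frac{163}{186} = - \frac{163}{186} + J$)
$O{\left(X{\left(-14 \right)} \right)} - L{\left(188 \right)} = \frac{200}{7} - \left(- \frac{163}{186} + 188\right) = \frac{200}{7} - \frac{34805}{186} = - \frac{206435}{1302}$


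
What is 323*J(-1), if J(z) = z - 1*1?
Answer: -646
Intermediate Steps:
J(z) = -1 + z (J(z) = z - 1 = -1 + z)
323*J(-1) = 323*(-1 - 1) = 323*(-2) = -646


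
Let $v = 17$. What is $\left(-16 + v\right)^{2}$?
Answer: $1$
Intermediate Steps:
$\left(-16 + v\right)^{2} = \left(-16 + 17\right)^{2} = 1^{2} = 1$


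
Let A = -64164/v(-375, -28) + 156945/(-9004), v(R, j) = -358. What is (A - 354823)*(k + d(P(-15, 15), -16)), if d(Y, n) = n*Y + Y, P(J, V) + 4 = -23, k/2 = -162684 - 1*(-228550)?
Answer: -75531244567774015/1611716 ≈ -4.6864e+10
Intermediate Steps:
A = 260773173/1611716 (A = -64164/(-358) + 156945/(-9004) = -64164*(-1/358) + 156945*(-1/9004) = 32082/179 - 156945/9004 = 260773173/1611716 ≈ 161.80)
k = 131732 (k = 2*(-162684 - 1*(-228550)) = 2*(-162684 + 228550) = 2*65866 = 131732)
P(J, V) = -27 (P(J, V) = -4 - 23 = -27)
d(Y, n) = Y + Y*n (d(Y, n) = Y*n + Y = Y + Y*n)
(A - 354823)*(k + d(P(-15, 15), -16)) = (260773173/1611716 - 354823)*(131732 - 27*(1 - 16)) = -571613133095*(131732 - 27*(-15))/1611716 = -571613133095*(131732 + 405)/1611716 = -571613133095/1611716*132137 = -75531244567774015/1611716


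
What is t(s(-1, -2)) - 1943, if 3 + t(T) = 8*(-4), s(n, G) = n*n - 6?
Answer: -1978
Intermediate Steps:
s(n, G) = -6 + n² (s(n, G) = n² - 6 = -6 + n²)
t(T) = -35 (t(T) = -3 + 8*(-4) = -3 - 32 = -35)
t(s(-1, -2)) - 1943 = -35 - 1943 = -1978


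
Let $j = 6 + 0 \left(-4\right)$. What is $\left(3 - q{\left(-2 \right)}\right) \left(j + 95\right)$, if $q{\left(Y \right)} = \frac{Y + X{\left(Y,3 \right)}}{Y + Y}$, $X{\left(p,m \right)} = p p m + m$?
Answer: $\frac{2525}{4} \approx 631.25$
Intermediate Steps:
$j = 6$ ($j = 6 + 0 = 6$)
$X{\left(p,m \right)} = m + m p^{2}$ ($X{\left(p,m \right)} = p^{2} m + m = m p^{2} + m = m + m p^{2}$)
$q{\left(Y \right)} = \frac{3 + Y + 3 Y^{2}}{2 Y}$ ($q{\left(Y \right)} = \frac{Y + 3 \left(1 + Y^{2}\right)}{Y + Y} = \frac{Y + \left(3 + 3 Y^{2}\right)}{2 Y} = \left(3 + Y + 3 Y^{2}\right) \frac{1}{2 Y} = \frac{3 + Y + 3 Y^{2}}{2 Y}$)
$\left(3 - q{\left(-2 \right)}\right) \left(j + 95\right) = \left(3 - \frac{3 - 2 + 3 \left(-2\right)^{2}}{2 \left(-2\right)}\right) \left(6 + 95\right) = \left(3 - \frac{1}{2} \left(- \frac{1}{2}\right) \left(3 - 2 + 3 \cdot 4\right)\right) 101 = \left(3 - \frac{1}{2} \left(- \frac{1}{2}\right) \left(3 - 2 + 12\right)\right) 101 = \left(3 - \frac{1}{2} \left(- \frac{1}{2}\right) 13\right) 101 = \left(3 - - \frac{13}{4}\right) 101 = \left(3 + \frac{13}{4}\right) 101 = \frac{25}{4} \cdot 101 = \frac{2525}{4}$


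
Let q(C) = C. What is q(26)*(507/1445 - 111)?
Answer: -4157088/1445 ≈ -2876.9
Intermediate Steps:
q(26)*(507/1445 - 111) = 26*(507/1445 - 111) = 26*(-159888/1445) = -4157088/1445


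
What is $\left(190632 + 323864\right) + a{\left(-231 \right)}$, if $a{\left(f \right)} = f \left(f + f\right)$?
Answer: $621218$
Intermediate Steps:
$a{\left(f \right)} = 2 f^{2}$ ($a{\left(f \right)} = f 2 f = 2 f^{2}$)
$\left(190632 + 323864\right) + a{\left(-231 \right)} = \left(190632 + 323864\right) + 2 \left(-231\right)^{2} = 514496 + 2 \cdot 53361 = 514496 + 106722 = 621218$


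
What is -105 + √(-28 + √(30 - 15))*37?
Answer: -105 + 37*I*√(28 - √15) ≈ -105.0 + 181.74*I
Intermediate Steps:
-105 + √(-28 + √(30 - 15))*37 = -105 + √(-28 + √15)*37 = -105 + 37*√(-28 + √15)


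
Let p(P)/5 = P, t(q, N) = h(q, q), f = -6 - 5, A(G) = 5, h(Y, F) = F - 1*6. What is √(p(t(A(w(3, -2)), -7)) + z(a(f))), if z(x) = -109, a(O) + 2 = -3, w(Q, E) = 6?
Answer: I*√114 ≈ 10.677*I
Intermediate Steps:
h(Y, F) = -6 + F (h(Y, F) = F - 6 = -6 + F)
f = -11
t(q, N) = -6 + q
a(O) = -5 (a(O) = -2 - 3 = -5)
p(P) = 5*P
√(p(t(A(w(3, -2)), -7)) + z(a(f))) = √(5*(-6 + 5) - 109) = √(5*(-1) - 109) = √(-5 - 109) = √(-114) = I*√114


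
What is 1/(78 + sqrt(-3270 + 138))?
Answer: 13/1536 - I*sqrt(87)/1536 ≈ 0.0084635 - 0.0060725*I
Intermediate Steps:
1/(78 + sqrt(-3270 + 138)) = 1/(78 + sqrt(-3132)) = 1/(78 + 6*I*sqrt(87))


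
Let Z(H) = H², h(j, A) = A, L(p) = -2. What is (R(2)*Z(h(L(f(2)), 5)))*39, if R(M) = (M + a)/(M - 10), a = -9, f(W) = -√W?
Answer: 6825/8 ≈ 853.13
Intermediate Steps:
R(M) = (-9 + M)/(-10 + M) (R(M) = (M - 9)/(M - 10) = (-9 + M)/(-10 + M))
(R(2)*Z(h(L(f(2)), 5)))*39 = (((-9 + 2)/(-10 + 2))*5²)*39 = ((-7/(-8))*25)*39 = (-⅛*(-7)*25)*39 = ((7/8)*25)*39 = (175/8)*39 = 6825/8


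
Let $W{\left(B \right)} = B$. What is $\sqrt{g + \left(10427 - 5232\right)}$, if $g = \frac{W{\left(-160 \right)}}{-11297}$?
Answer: $\frac{5 \sqrt{26519967331}}{11297} \approx 72.076$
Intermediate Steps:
$g = \frac{160}{11297}$ ($g = - \frac{160}{-11297} = \left(-160\right) \left(- \frac{1}{11297}\right) = \frac{160}{11297} \approx 0.014163$)
$\sqrt{g + \left(10427 - 5232\right)} = \sqrt{\frac{160}{11297} + \left(10427 - 5232\right)} = \sqrt{\frac{160}{11297} + 5195} = \sqrt{\frac{58688075}{11297}} = \frac{5 \sqrt{26519967331}}{11297}$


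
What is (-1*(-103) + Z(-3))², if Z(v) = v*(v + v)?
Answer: 14641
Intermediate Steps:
Z(v) = 2*v² (Z(v) = v*(2*v) = 2*v²)
(-1*(-103) + Z(-3))² = (-1*(-103) + 2*(-3)²)² = (103 + 2*9)² = (103 + 18)² = 121² = 14641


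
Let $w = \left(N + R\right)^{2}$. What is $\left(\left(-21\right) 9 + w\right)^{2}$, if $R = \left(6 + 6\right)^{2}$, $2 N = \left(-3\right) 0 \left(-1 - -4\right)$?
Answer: $422179209$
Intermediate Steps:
$N = 0$ ($N = \frac{\left(-3\right) 0 \left(-1 - -4\right)}{2} = \frac{0 \left(-1 + 4\right)}{2} = \frac{0 \cdot 3}{2} = \frac{1}{2} \cdot 0 = 0$)
$R = 144$ ($R = 12^{2} = 144$)
$w = 20736$ ($w = \left(0 + 144\right)^{2} = 144^{2} = 20736$)
$\left(\left(-21\right) 9 + w\right)^{2} = \left(\left(-21\right) 9 + 20736\right)^{2} = \left(-189 + 20736\right)^{2} = 20547^{2} = 422179209$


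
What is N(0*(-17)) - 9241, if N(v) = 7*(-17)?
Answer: -9360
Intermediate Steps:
N(v) = -119
N(0*(-17)) - 9241 = -119 - 9241 = -9360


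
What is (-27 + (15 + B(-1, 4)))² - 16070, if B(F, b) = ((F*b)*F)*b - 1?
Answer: -16061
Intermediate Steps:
B(F, b) = -1 + F²*b² (B(F, b) = (b*F²)*b - 1 = F²*b² - 1 = -1 + F²*b²)
(-27 + (15 + B(-1, 4)))² - 16070 = (-27 + (15 + (-1 + (-1)²*4²)))² - 16070 = (-27 + (15 + (-1 + 1*16)))² - 16070 = (-27 + (15 + (-1 + 16)))² - 16070 = (-27 + (15 + 15))² - 16070 = (-27 + 30)² - 16070 = 3² - 16070 = 9 - 16070 = -16061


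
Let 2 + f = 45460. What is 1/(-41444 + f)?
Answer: 1/4014 ≈ 0.00024913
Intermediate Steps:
f = 45458 (f = -2 + 45460 = 45458)
1/(-41444 + f) = 1/(-41444 + 45458) = 1/4014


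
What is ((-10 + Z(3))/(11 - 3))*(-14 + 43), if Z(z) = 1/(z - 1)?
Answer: -551/16 ≈ -34.438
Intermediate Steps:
Z(z) = 1/(-1 + z)
((-10 + Z(3))/(11 - 3))*(-14 + 43) = ((-10 + 1/(-1 + 3))/(11 - 3))*(-14 + 43) = ((-10 + 1/2)/8)*29 = ((-10 + ½)*(⅛))*29 = -19/2*⅛*29 = -19/16*29 = -551/16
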